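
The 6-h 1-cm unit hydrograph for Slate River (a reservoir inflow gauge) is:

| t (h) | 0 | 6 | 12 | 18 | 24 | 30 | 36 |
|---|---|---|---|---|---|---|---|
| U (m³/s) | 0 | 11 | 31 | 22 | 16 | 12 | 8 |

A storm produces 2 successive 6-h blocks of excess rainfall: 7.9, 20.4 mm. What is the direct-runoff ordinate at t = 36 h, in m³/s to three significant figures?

Q ≈ 30.8 m³/s

By discrete convolution, Q_j = Σ (P_i / 10 mm) · U_{j−i}.
At t = 36 h (j=6): Q = (7.9/10)·8 + (20.4/10)·12 = 30.8 m³/s.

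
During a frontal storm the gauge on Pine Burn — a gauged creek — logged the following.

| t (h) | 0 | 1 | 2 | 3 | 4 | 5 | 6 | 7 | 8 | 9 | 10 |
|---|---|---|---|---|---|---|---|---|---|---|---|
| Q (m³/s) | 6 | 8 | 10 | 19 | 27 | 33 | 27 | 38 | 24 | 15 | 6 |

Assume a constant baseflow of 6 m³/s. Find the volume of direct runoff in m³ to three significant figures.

Direct-runoff ordinates (Q − Q_b): 0.0, 2.0, 4.0, 13.0, 21.0, 27.0, 21.0, 32.0, 18.0, 9.0, 0.0 m³/s.
ΣQ_DR = 147.0 m³/s.
With Δt = 1 h = 3600 s, V = ΣQ_DR · Δt = 147.0 × 3600 = 5.29 × 10^5 m³.

V ≈ 5.29 × 10^5 m³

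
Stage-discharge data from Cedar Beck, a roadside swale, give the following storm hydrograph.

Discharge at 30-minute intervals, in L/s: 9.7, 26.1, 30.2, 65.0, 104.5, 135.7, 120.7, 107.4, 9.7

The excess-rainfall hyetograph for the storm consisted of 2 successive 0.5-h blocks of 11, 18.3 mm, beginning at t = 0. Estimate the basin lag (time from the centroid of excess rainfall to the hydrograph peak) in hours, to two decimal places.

Centroid of excess rainfall: t_c = Σ P_i·t̄_i / ΣP_i = 0.5623 h (block centres at 0.25, 0.75 h).
Hydrograph peak occurs at t = 2.5 h, so basin lag t_L = 2.5 − 0.5623 = 1.94 h.

t_L ≈ 1.94 h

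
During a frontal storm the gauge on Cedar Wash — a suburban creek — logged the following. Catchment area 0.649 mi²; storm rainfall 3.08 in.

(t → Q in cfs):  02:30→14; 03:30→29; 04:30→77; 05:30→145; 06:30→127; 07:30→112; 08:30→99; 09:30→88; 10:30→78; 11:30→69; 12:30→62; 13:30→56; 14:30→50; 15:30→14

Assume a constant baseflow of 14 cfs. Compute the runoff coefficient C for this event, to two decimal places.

ΣQ_DR = 824.0 cfs; V = ΣQ_DR·Δt = 2.966 × 10^6 ft³.
Runoff depth d = V / A = 1.967 in.
C = d / P = 1.967 / 3.08 = 0.64.

C ≈ 0.64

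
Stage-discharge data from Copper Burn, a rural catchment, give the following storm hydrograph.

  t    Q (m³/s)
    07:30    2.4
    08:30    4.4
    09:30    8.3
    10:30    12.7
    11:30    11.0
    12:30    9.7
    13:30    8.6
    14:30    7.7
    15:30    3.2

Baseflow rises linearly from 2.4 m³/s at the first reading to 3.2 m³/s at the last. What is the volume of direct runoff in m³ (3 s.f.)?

V ≈ 1.54 × 10^5 m³

Direct-runoff ordinates (Q − Q_b): 0.00, 1.90, 5.70, 10.00, 8.20, 6.80, 5.60, 4.60, 0.00 m³/s.
ΣQ_DR = 42.80 m³/s.
With Δt = 1 h = 3600 s, V = ΣQ_DR · Δt = 42.80 × 3600 = 1.54 × 10^5 m³.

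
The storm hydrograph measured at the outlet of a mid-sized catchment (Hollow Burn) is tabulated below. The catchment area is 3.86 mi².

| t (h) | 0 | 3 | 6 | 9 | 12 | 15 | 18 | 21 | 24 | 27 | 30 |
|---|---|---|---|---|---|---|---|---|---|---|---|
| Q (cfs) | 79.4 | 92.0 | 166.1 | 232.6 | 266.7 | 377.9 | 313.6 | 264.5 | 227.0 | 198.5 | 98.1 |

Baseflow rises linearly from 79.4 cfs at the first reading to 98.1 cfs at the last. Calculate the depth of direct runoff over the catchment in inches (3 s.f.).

Direct runoff: 0.00, 10.73, 82.96, 147.59, 179.82, 289.15, 222.98, 172.01, 132.64, 102.27, 0.00 cfs; ΣQ_DR = 1340 cfs.
V = ΣQ_DR · Δt = 1340 × 10800 s = 1.447 × 10^7 ft³.
Over A = 3.86 mi², depth = V / A = 1.61 in.

d ≈ 1.61 in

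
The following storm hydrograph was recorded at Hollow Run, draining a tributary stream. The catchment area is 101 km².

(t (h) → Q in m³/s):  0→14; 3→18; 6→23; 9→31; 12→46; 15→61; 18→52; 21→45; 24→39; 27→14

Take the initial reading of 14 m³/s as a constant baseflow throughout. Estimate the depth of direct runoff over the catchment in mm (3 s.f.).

d ≈ 21.7 mm

Direct runoff: 0.0, 4.0, 9.0, 17.0, 32.0, 47.0, 38.0, 31.0, 25.0, 0.0 m³/s; ΣQ_DR = 203.0 m³/s.
V = ΣQ_DR · Δt = 203.0 × 10800 s = 2.192 × 10^6 m³.
Over A = 101 km², depth = V / A = 21.7 mm.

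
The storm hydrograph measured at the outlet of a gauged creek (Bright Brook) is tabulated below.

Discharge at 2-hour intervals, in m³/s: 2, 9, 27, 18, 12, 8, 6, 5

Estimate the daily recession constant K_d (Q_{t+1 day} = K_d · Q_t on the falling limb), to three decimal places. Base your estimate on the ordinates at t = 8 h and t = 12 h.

Between t = 8 h and t = 12 h the flow falls from 12 to 6 m³/s over 2×2 h = 4 h.
Per-interval ratio K = (6/12)^(1/2) = 0.7071; K_d = K^(24/2) = 0.016.

K_d ≈ 0.016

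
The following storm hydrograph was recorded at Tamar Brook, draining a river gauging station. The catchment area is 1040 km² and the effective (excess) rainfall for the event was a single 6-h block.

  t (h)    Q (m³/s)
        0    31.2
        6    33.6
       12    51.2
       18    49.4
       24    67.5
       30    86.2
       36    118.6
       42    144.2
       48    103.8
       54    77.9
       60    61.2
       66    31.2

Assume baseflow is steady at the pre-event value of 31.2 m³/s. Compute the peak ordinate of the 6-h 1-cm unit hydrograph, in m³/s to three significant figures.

Direct runoff: 0.0, 2.4, 20.0, 18.2, 36.3, 55.0, 87.4, 113.0, 72.6, 46.7, 30.0, 0.0 m³/s; ΣQ_DR = 481.6 m³/s, peak = 113.0 m³/s.
Runoff depth d = ΣQ_DR·Δt / A = 481.6 × 21600 / (1040 km²) = 10.00 mm.
The 1-cm UH is the DRH scaled by (10 mm)/d, so U_p = 113.0 × 10/10.00 = 113 m³/s.

U_p ≈ 113 m³/s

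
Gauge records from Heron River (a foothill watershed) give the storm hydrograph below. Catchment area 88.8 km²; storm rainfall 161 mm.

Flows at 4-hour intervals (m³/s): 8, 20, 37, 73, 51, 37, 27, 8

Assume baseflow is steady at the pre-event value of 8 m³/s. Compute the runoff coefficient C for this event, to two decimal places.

ΣQ_DR = 197.0 m³/s; V = ΣQ_DR·Δt = 2.837 × 10^6 m³.
Runoff depth d = V / A = 31.95 mm.
C = d / P = 31.95 / 161 = 0.20.

C ≈ 0.20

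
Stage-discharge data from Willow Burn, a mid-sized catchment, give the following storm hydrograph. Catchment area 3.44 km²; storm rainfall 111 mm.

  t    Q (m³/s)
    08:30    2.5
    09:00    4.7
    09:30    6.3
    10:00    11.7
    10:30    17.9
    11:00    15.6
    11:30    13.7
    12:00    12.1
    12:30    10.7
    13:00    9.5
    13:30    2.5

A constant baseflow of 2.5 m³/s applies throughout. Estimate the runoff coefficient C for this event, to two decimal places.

C ≈ 0.38

ΣQ_DR = 79.70 m³/s; V = ΣQ_DR·Δt = 1.435 × 10^5 m³.
Runoff depth d = V / A = 41.70 mm.
C = d / P = 41.70 / 111 = 0.38.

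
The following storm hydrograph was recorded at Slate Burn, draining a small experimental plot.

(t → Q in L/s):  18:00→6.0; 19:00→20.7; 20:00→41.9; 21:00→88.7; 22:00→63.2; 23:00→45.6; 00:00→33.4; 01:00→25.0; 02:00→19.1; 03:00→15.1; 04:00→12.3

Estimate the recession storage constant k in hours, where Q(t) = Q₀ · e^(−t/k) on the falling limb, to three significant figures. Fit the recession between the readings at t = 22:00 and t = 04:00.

On the falling limb, Q drops from 63.2 to 12.3 L/s between t = 22:00 and t = 04:00 (Δt = 6 h).
k = −Δt / ln(Q₂/Q₁) = −6 / ln(12.3/63.2) = 3.67 h.

k ≈ 3.67 h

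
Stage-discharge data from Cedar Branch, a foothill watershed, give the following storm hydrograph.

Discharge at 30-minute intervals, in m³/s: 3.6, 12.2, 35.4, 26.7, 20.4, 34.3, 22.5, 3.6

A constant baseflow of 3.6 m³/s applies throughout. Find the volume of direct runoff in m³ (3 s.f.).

V ≈ 2.34 × 10^5 m³

Direct-runoff ordinates (Q − Q_b): 0.0, 8.6, 31.8, 23.1, 16.8, 30.7, 18.9, 0.0 m³/s.
ΣQ_DR = 129.9 m³/s.
With Δt = 0.5 h = 1800 s, V = ΣQ_DR · Δt = 129.9 × 1800 = 2.34 × 10^5 m³.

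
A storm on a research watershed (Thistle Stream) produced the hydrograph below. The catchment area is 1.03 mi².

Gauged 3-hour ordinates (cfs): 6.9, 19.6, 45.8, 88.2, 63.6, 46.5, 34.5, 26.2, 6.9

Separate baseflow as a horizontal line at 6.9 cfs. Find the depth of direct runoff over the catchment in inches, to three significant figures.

d ≈ 1.25 in

Direct runoff: 0.0, 12.7, 38.9, 81.3, 56.7, 39.6, 27.6, 19.3, 0.0 cfs; ΣQ_DR = 276.1 cfs.
V = ΣQ_DR · Δt = 276.1 × 10800 s = 2.982 × 10^6 ft³.
Over A = 1.03 mi², depth = V / A = 1.25 in.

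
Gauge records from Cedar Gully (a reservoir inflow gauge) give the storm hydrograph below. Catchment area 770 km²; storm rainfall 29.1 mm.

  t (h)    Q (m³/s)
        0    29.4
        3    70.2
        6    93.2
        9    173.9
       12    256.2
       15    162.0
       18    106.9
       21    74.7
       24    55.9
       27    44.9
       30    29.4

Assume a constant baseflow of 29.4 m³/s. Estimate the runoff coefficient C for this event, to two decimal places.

C ≈ 0.37

ΣQ_DR = 773.3 m³/s; V = ΣQ_DR·Δt = 8.352 × 10^6 m³.
Runoff depth d = V / A = 10.85 mm.
C = d / P = 10.85 / 29.1 = 0.37.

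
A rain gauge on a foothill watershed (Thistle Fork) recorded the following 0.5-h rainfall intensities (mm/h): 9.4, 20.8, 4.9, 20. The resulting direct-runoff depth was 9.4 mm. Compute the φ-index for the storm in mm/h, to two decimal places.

Only the 2 blocks with intensity above φ contribute runoff: 20.8, 20 mm/h.
Σ(I−φ)·Δt = d  ⇒  (20.8+20 − 2φ)·0.5 = 9.4
φ = (40.80 − 9.4/0.5) / 2 = 11.00 mm/h.

φ ≈ 11.00 mm/h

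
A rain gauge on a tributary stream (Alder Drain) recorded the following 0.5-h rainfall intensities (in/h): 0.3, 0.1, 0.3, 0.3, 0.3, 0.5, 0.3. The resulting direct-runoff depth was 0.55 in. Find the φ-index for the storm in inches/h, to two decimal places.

φ ≈ 0.15 in/h

Only the 6 blocks with intensity above φ contribute runoff: 0.3, 0.3, 0.3, 0.3, 0.5, 0.3 in/h.
Σ(I−φ)·Δt = d  ⇒  (0.3+0.3+0.3+0.3+0.5+0.3 − 6φ)·0.5 = 0.55
φ = (2.000 − 0.55/0.5) / 6 = 0.15 in/h.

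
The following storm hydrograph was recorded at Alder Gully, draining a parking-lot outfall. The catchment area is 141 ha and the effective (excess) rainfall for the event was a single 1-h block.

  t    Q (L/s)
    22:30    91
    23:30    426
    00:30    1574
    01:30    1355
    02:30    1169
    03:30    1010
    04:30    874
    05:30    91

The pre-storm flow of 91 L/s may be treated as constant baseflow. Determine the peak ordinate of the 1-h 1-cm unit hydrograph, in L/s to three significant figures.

Direct runoff: 0.0, 335.0, 1483.0, 1264.0, 1078.0, 919.0, 783.0, 0.0 L/s; ΣQ_DR = 5862 L/s, peak = 1483.0 L/s.
Runoff depth d = ΣQ_DR·Δt / A = 5862 × 3600 / (141 ha) = 14.97 mm.
The 1-cm UH is the DRH scaled by (10 mm)/d, so U_p = 1483.0 × 10/14.97 = 991 L/s.

U_p ≈ 991 L/s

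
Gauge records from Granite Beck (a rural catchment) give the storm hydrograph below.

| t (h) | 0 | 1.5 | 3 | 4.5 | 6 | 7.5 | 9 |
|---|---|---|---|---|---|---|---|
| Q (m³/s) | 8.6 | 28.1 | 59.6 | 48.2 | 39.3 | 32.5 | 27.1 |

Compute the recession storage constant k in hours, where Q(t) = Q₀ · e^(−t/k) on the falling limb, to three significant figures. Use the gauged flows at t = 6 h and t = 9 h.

On the falling limb, Q drops from 39.3 to 27.1 m³/s between t = 6 h and t = 9 h (Δt = 3 h).
k = −Δt / ln(Q₂/Q₁) = −3 / ln(27.1/39.3) = 8.07 h.

k ≈ 8.07 h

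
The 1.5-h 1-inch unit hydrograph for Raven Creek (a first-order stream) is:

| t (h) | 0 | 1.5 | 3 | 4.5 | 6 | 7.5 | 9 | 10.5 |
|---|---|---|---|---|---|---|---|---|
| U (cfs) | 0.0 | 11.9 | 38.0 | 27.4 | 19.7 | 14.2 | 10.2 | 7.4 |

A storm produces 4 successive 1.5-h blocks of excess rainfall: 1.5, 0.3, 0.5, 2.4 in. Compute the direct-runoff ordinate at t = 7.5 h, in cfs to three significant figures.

Q ≈ 132 cfs

By discrete convolution, Q_j = Σ (P_i / 1 in) · U_{j−i}.
At t = 7.5 h (j=5): Q = (1.5/1)·14.2 + (0.3/1)·19.7 + (0.5/1)·27.4 + (2.4/1)·38.0 = 132 cfs.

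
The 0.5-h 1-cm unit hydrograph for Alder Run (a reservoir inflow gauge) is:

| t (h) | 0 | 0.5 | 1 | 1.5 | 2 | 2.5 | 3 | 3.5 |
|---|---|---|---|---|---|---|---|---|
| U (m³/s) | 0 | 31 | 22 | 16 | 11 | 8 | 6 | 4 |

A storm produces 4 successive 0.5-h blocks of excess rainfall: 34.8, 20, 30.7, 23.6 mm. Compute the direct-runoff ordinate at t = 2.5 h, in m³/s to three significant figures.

Q ≈ 151 m³/s

By discrete convolution, Q_j = Σ (P_i / 10 mm) · U_{j−i}.
At t = 2.5 h (j=5): Q = (34.8/10)·8 + (20/10)·11 + (30.7/10)·16 + (23.6/10)·22 = 151 m³/s.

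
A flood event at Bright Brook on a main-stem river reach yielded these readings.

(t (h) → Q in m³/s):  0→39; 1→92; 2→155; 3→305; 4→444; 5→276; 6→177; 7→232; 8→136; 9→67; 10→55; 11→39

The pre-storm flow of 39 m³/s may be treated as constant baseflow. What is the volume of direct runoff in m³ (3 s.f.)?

V ≈ 5.58 × 10^6 m³

Direct-runoff ordinates (Q − Q_b): 0.0, 53.0, 116.0, 266.0, 405.0, 237.0, 138.0, 193.0, 97.0, 28.0, 16.0, 0.0 m³/s.
ΣQ_DR = 1549 m³/s.
With Δt = 1 h = 3600 s, V = ΣQ_DR · Δt = 1549 × 3600 = 5.58 × 10^6 m³.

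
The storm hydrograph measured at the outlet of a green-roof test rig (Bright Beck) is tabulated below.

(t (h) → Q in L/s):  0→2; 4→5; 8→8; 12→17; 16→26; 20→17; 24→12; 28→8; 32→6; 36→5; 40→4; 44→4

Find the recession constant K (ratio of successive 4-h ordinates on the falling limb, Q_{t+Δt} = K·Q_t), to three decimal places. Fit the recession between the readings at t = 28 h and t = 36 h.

Using the recession-limb readings at t = 28 h and t = 36 h: Q falls from 8 to 5 L/s over 2 intervals.
K = (Q₂/Q₁)^(1/2) = (5/8)^(1/2) = 0.791.

K ≈ 0.791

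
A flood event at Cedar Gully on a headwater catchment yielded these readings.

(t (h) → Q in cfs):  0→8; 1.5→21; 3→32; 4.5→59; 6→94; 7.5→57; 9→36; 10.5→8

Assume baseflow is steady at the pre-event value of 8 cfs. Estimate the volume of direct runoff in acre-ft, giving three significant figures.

V ≈ 31.1 acre-ft

Direct-runoff ordinates (Q − Q_b): 0.0, 13.0, 24.0, 51.0, 86.0, 49.0, 28.0, 0.0 cfs.
ΣQ_DR = 251.0 cfs.
With Δt = 1.5 h = 5400 s, V = ΣQ_DR · Δt = 251.0 × 5400 = 1.36 × 10^6 ft³ = 31.1 acre-ft.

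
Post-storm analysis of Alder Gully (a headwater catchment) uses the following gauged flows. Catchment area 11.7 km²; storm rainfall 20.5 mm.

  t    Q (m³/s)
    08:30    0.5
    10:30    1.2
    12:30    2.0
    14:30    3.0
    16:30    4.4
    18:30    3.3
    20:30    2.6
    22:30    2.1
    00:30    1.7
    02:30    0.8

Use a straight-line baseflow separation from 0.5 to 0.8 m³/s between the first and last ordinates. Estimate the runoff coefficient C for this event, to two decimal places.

C ≈ 0.45

ΣQ_DR = 15.10 m³/s; V = ΣQ_DR·Δt = 1.087 × 10^5 m³.
Runoff depth d = V / A = 9.292 mm.
C = d / P = 9.292 / 20.5 = 0.45.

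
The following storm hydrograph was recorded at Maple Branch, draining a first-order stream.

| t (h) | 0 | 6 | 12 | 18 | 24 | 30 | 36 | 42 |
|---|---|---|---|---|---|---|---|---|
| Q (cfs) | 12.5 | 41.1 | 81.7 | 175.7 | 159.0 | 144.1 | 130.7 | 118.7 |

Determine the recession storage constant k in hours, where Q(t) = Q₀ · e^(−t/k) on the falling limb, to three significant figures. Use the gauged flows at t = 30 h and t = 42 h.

k ≈ 61.9 h

On the falling limb, Q drops from 144.1 to 118.7 cfs between t = 30 h and t = 42 h (Δt = 12 h).
k = −Δt / ln(Q₂/Q₁) = −12 / ln(118.7/144.1) = 61.9 h.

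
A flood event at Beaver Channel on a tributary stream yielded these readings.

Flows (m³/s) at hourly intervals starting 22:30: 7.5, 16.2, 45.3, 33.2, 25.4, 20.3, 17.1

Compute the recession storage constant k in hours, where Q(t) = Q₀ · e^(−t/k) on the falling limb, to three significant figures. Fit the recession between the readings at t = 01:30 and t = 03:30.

k ≈ 4.07 h

On the falling limb, Q drops from 33.2 to 20.3 m³/s between t = 01:30 and t = 03:30 (Δt = 2 h).
k = −Δt / ln(Q₂/Q₁) = −2 / ln(20.3/33.2) = 4.07 h.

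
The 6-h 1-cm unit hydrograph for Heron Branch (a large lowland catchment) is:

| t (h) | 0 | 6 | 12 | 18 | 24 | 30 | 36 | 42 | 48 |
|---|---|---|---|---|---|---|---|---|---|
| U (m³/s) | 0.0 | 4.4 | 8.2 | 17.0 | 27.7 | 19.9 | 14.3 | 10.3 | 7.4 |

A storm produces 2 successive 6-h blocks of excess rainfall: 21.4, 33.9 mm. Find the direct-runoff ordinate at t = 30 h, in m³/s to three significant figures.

By discrete convolution, Q_j = Σ (P_i / 10 mm) · U_{j−i}.
At t = 30 h (j=5): Q = (21.4/10)·19.9 + (33.9/10)·27.7 = 136 m³/s.

Q ≈ 136 m³/s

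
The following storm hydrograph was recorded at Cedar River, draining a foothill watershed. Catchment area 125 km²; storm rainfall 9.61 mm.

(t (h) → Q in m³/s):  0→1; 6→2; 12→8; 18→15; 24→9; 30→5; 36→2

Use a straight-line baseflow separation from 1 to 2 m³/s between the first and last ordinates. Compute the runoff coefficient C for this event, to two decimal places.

C ≈ 0.57

ΣQ_DR = 31.50 m³/s; V = ΣQ_DR·Δt = 6.804 × 10^5 m³.
Runoff depth d = V / A = 5.443 mm.
C = d / P = 5.443 / 9.61 = 0.57.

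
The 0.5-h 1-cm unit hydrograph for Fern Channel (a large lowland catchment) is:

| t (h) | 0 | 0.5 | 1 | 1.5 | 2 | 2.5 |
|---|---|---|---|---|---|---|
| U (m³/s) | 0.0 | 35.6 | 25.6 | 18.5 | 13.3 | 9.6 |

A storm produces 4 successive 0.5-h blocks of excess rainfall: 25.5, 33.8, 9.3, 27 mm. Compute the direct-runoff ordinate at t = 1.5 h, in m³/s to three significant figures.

Q ≈ 167 m³/s

By discrete convolution, Q_j = Σ (P_i / 10 mm) · U_{j−i}.
At t = 1.5 h (j=3): Q = (25.5/10)·18.5 + (33.8/10)·25.6 + (9.3/10)·35.6 + (27/10)·0.0 = 167 m³/s.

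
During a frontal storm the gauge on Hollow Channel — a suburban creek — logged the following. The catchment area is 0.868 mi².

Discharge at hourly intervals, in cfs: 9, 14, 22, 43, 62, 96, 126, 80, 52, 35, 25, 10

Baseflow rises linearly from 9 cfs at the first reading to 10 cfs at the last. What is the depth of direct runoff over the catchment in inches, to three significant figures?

Direct runoff: 0.00, 4.91, 12.82, 33.73, 52.64, 86.55, 116.45, 70.36, 42.27, 25.18, 15.09, 0.00 cfs; ΣQ_DR = 460.0 cfs.
V = ΣQ_DR · Δt = 460.0 × 3600 s = 1.656 × 10^6 ft³.
Over A = 0.868 mi², depth = V / A = 0.821 in.

d ≈ 0.821 in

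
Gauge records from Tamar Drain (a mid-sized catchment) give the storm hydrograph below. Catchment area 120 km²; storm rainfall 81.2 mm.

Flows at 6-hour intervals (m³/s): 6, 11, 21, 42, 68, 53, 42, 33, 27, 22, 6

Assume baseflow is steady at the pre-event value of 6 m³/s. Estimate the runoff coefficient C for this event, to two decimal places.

C ≈ 0.59

ΣQ_DR = 265.0 m³/s; V = ΣQ_DR·Δt = 5.724 × 10^6 m³.
Runoff depth d = V / A = 47.70 mm.
C = d / P = 47.70 / 81.2 = 0.59.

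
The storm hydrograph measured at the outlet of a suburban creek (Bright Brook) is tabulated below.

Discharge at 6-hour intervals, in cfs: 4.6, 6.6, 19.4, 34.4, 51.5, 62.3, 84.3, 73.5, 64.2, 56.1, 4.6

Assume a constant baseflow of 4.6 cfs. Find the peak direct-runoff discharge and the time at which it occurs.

Q_p = 79.7 cfs at t = 36 h

Subtracting baseflow gives direct-runoff ordinates: 0.0, 2.0, 14.8, 29.8, 46.9, 57.7, 79.7, 68.9, 59.6, 51.5, 0.0 cfs.
The maximum is 79.7 cfs, occurring at the reading for t = 36 h.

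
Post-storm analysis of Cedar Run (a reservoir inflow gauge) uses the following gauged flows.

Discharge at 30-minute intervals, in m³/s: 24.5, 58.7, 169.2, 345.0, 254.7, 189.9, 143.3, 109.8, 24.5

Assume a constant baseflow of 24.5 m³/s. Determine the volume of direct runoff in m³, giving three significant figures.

V ≈ 1.98 × 10^6 m³

Direct-runoff ordinates (Q − Q_b): 0.0, 34.2, 144.7, 320.5, 230.2, 165.4, 118.8, 85.3, 0.0 m³/s.
ΣQ_DR = 1099 m³/s.
With Δt = 0.5 h = 1800 s, V = ΣQ_DR · Δt = 1099 × 1800 = 1.98 × 10^6 m³.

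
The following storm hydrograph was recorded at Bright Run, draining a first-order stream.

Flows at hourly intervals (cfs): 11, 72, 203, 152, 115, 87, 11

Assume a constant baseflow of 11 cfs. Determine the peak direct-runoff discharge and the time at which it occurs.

Q_p = 192.0 cfs at t = 2 h

Subtracting baseflow gives direct-runoff ordinates: 0.0, 61.0, 192.0, 141.0, 104.0, 76.0, 0.0 cfs.
The maximum is 192.0 cfs, occurring at the reading for t = 2 h.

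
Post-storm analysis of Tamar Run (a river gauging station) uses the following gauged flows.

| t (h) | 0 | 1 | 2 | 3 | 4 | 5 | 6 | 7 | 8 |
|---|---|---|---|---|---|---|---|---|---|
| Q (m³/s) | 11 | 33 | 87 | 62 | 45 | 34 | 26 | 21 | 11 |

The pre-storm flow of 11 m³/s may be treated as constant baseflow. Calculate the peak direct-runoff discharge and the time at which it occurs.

Q_p = 76.0 m³/s at t = 2 h

Subtracting baseflow gives direct-runoff ordinates: 0.0, 22.0, 76.0, 51.0, 34.0, 23.0, 15.0, 10.0, 0.0 m³/s.
The maximum is 76.0 m³/s, occurring at the reading for t = 2 h.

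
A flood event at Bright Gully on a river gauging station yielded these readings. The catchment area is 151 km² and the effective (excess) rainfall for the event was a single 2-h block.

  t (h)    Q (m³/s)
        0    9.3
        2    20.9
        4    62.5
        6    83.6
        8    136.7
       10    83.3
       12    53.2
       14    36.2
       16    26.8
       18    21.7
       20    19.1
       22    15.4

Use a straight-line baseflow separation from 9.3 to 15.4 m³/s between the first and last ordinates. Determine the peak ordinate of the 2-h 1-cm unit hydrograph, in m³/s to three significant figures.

U_p ≈ 62.4 m³/s

Direct runoff: 0.00, 11.05, 52.09, 72.64, 125.18, 71.23, 40.57, 23.02, 13.06, 7.41, 4.25, 0.00 m³/s; ΣQ_DR = 420.5 m³/s, peak = 125.18 m³/s.
Runoff depth d = ΣQ_DR·Δt / A = 420.5 × 7200 / (151 km²) = 20.05 mm.
The 1-cm UH is the DRH scaled by (10 mm)/d, so U_p = 125.18 × 10/20.05 = 62.4 m³/s.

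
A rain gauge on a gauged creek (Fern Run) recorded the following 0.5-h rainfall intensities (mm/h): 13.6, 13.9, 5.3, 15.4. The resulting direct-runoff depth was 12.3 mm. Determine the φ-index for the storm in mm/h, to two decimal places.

Only the 3 blocks with intensity above φ contribute runoff: 13.6, 13.9, 15.4 mm/h.
Σ(I−φ)·Δt = d  ⇒  (13.6+13.9+15.4 − 3φ)·0.5 = 12.3
φ = (42.90 − 12.3/0.5) / 3 = 6.10 mm/h.

φ ≈ 6.10 mm/h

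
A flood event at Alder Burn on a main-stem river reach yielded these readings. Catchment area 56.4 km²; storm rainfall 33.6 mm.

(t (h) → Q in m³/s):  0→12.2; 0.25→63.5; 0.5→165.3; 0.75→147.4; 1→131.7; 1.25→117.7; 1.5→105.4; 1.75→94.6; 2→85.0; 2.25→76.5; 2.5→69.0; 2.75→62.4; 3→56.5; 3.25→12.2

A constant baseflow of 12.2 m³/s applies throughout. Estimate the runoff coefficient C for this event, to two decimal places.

C ≈ 0.49

ΣQ_DR = 1029 m³/s; V = ΣQ_DR·Δt = 9.257 × 10^5 m³.
Runoff depth d = V / A = 16.41 mm.
C = d / P = 16.41 / 33.6 = 0.49.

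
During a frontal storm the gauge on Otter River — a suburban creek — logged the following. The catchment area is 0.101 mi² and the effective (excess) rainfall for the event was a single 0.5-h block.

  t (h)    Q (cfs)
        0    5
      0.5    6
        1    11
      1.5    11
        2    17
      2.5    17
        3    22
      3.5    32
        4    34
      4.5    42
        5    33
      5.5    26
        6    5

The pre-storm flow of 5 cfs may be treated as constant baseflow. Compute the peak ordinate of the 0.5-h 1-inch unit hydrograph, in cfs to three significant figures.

Direct runoff: 0.0, 1.0, 6.0, 6.0, 12.0, 12.0, 17.0, 27.0, 29.0, 37.0, 28.0, 21.0, 0.0 cfs; ΣQ_DR = 196.0 cfs, peak = 37.0 cfs.
Runoff depth d = ΣQ_DR·Δt / A = 196.0 × 1800 / (0.101 mi²) = 1.504 in.
The 1-inch UH is the DRH scaled by (1 in)/d, so U_p = 37.0 × 1/1.504 = 24.6 cfs.

U_p ≈ 24.6 cfs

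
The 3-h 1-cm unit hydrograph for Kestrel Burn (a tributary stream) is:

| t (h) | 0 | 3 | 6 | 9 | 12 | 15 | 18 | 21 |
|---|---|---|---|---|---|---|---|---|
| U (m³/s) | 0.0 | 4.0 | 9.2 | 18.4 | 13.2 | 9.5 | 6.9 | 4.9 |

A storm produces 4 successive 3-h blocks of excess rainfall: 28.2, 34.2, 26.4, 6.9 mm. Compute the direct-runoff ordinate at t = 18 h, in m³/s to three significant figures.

Q ≈ 99.5 m³/s

By discrete convolution, Q_j = Σ (P_i / 10 mm) · U_{j−i}.
At t = 18 h (j=6): Q = (28.2/10)·6.9 + (34.2/10)·9.5 + (26.4/10)·13.2 + (6.9/10)·18.4 = 99.5 m³/s.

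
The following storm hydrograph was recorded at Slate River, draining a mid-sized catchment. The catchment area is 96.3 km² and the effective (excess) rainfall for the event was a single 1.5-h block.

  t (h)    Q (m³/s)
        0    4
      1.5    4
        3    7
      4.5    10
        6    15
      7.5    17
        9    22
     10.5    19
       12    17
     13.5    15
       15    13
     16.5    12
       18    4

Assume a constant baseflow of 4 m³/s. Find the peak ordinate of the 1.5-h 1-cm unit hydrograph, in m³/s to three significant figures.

U_p ≈ 30.0 m³/s

Direct runoff: 0.0, 0.0, 3.0, 6.0, 11.0, 13.0, 18.0, 15.0, 13.0, 11.0, 9.0, 8.0, 0.0 m³/s; ΣQ_DR = 107.0 m³/s, peak = 18.0 m³/s.
Runoff depth d = ΣQ_DR·Δt / A = 107.0 × 5400 / (96.3 km²) = 6.000 mm.
The 1-cm UH is the DRH scaled by (10 mm)/d, so U_p = 18.0 × 10/6.000 = 30.0 m³/s.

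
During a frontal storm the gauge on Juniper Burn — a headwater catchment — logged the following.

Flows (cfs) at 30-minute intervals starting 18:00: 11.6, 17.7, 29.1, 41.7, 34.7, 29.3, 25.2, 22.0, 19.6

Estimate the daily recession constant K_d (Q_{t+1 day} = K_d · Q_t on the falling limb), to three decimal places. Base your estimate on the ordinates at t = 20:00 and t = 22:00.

K_d ≈ 0.001

Between t = 20:00 and t = 22:00 the flow falls from 34.7 to 19.6 cfs over 4×0.5 h = 2 h.
Per-interval ratio K = (19.6/34.7)^(1/4) = 0.8669; K_d = K^(24/0.5) = 0.001.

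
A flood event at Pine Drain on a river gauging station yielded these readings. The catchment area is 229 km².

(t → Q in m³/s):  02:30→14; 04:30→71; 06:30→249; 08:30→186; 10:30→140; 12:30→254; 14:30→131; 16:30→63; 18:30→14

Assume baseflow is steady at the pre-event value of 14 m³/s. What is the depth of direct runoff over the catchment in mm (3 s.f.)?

d ≈ 31.3 mm

Direct runoff: 0.0, 57.0, 235.0, 172.0, 126.0, 240.0, 117.0, 49.0, 0.0 m³/s; ΣQ_DR = 996.0 m³/s.
V = ΣQ_DR · Δt = 996.0 × 7200 s = 7.171 × 10^6 m³.
Over A = 229 km², depth = V / A = 31.3 mm.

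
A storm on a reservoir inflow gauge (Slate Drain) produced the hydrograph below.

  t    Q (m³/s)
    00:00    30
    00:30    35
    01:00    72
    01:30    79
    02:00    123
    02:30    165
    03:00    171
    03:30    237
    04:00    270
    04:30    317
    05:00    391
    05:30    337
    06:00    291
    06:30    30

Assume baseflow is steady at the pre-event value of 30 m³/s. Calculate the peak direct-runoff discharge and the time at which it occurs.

Q_p = 361.0 m³/s at t = 05:00

Subtracting baseflow gives direct-runoff ordinates: 0.0, 5.0, 42.0, 49.0, 93.0, 135.0, 141.0, 207.0, 240.0, 287.0, 361.0, 307.0, 261.0, 0.0 m³/s.
The maximum is 361.0 m³/s, occurring at the reading for t = 05:00.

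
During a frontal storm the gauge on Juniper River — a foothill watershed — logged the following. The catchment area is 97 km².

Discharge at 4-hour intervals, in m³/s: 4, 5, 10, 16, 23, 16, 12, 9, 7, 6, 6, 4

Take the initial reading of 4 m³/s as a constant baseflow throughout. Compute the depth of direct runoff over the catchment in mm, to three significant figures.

d ≈ 10.4 mm

Direct runoff: 0.0, 1.0, 6.0, 12.0, 19.0, 12.0, 8.0, 5.0, 3.0, 2.0, 2.0, 0.0 m³/s; ΣQ_DR = 70.00 m³/s.
V = ΣQ_DR · Δt = 70.00 × 14400 s = 1.008 × 10^6 m³.
Over A = 97 km², depth = V / A = 10.4 mm.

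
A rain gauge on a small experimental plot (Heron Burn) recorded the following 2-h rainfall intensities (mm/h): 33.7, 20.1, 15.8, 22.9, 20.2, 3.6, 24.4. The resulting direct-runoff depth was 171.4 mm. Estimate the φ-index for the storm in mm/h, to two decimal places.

φ ≈ 8.57 mm/h

Only the 6 blocks with intensity above φ contribute runoff: 33.7, 20.1, 15.8, 22.9, 20.2, 24.4 mm/h.
Σ(I−φ)·Δt = d  ⇒  (33.7+20.1+15.8+22.9+20.2+24.4 − 6φ)·2 = 171.4
φ = (137.1 − 171.4/2) / 6 = 8.57 mm/h.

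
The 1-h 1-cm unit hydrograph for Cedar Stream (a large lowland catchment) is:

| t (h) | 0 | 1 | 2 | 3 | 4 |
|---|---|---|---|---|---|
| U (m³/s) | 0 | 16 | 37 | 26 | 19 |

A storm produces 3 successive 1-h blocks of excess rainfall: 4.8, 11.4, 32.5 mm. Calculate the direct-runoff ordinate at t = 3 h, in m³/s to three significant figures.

Q ≈ 107 m³/s

By discrete convolution, Q_j = Σ (P_i / 10 mm) · U_{j−i}.
At t = 3 h (j=3): Q = (4.8/10)·26 + (11.4/10)·37 + (32.5/10)·16 = 107 m³/s.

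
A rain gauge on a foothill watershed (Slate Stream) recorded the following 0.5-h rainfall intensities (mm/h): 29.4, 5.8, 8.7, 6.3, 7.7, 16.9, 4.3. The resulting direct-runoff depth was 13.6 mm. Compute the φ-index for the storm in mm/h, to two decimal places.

Only the 2 blocks with intensity above φ contribute runoff: 29.4, 16.9 mm/h.
Σ(I−φ)·Δt = d  ⇒  (29.4+16.9 − 2φ)·0.5 = 13.6
φ = (46.30 − 13.6/0.5) / 2 = 9.55 mm/h.

φ ≈ 9.55 mm/h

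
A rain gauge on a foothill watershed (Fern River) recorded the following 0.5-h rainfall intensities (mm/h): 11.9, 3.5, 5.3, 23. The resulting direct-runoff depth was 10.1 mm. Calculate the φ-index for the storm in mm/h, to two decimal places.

Only the 2 blocks with intensity above φ contribute runoff: 11.9, 23 mm/h.
Σ(I−φ)·Δt = d  ⇒  (11.9+23 − 2φ)·0.5 = 10.1
φ = (34.90 − 10.1/0.5) / 2 = 7.35 mm/h.

φ ≈ 7.35 mm/h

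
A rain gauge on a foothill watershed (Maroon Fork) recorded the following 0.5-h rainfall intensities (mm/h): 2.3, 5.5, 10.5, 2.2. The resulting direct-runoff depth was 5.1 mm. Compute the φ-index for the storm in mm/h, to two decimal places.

φ ≈ 2.90 mm/h

Only the 2 blocks with intensity above φ contribute runoff: 5.5, 10.5 mm/h.
Σ(I−φ)·Δt = d  ⇒  (5.5+10.5 − 2φ)·0.5 = 5.1
φ = (16.00 − 5.1/0.5) / 2 = 2.90 mm/h.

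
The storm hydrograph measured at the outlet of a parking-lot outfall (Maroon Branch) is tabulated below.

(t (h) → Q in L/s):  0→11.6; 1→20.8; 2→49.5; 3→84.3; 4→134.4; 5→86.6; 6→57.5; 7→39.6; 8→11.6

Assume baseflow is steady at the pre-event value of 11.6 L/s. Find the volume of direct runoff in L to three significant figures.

Direct-runoff ordinates (Q − Q_b): 0.0, 9.2, 37.9, 72.7, 122.8, 75.0, 45.9, 28.0, 0.0 L/s.
ΣQ_DR = 391.5 L/s.
With Δt = 1 h = 3600 s, V = ΣQ_DR · Δt = 391.5 × 3600 = 1.41 × 10^6 L.

V ≈ 1.41 × 10^6 L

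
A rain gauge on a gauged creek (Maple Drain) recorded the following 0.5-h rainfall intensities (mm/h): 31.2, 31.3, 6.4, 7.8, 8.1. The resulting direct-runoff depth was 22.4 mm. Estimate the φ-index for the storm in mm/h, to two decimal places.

Only the 2 blocks with intensity above φ contribute runoff: 31.2, 31.3 mm/h.
Σ(I−φ)·Δt = d  ⇒  (31.2+31.3 − 2φ)·0.5 = 22.4
φ = (62.50 − 22.4/0.5) / 2 = 8.85 mm/h.

φ ≈ 8.85 mm/h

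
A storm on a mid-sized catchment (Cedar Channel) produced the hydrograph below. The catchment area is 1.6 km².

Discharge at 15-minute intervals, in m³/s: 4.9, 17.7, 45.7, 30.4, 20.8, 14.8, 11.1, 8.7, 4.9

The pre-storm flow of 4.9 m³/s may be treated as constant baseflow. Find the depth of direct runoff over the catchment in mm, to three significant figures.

Direct runoff: 0.0, 12.8, 40.8, 25.5, 15.9, 9.9, 6.2, 3.8, 0.0 m³/s; ΣQ_DR = 114.9 m³/s.
V = ΣQ_DR · Δt = 114.9 × 900 s = 1.034 × 10^5 m³.
Over A = 1.6 km², depth = V / A = 64.6 mm.

d ≈ 64.6 mm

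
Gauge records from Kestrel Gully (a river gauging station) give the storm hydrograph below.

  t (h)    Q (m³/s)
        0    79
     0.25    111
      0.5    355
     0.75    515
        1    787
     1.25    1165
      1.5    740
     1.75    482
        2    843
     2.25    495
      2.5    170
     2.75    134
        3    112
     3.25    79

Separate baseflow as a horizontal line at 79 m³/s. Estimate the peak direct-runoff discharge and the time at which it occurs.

Subtracting baseflow gives direct-runoff ordinates: 0.0, 32.0, 276.0, 436.0, 708.0, 1086.0, 661.0, 403.0, 764.0, 416.0, 91.0, 55.0, 33.0, 0.0 m³/s.
The maximum is 1086.0 m³/s, occurring at the reading for t = 1.25 h.

Q_p = 1086.0 m³/s at t = 1.25 h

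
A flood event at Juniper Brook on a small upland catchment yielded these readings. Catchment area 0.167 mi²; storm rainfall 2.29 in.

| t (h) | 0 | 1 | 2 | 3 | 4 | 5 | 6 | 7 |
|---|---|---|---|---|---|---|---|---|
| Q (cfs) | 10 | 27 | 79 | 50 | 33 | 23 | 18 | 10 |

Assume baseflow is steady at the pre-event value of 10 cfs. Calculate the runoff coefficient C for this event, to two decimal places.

C ≈ 0.69

ΣQ_DR = 170.0 cfs; V = ΣQ_DR·Δt = 6.120 × 10^5 ft³.
Runoff depth d = V / A = 1.577 in.
C = d / P = 1.577 / 2.29 = 0.69.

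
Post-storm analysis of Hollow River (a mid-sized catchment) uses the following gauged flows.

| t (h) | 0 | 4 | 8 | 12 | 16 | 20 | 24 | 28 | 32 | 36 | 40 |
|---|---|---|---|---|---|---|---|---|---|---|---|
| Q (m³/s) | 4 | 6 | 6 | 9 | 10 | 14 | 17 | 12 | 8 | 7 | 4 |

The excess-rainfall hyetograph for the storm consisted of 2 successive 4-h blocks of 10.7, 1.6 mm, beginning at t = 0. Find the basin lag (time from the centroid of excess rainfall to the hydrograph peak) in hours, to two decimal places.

Centroid of excess rainfall: t_c = Σ P_i·t̄_i / ΣP_i = 2.5203 h (block centres at 2, 6 h).
Hydrograph peak occurs at t = 24 h, so basin lag t_L = 24 − 2.5203 = 21.48 h.

t_L ≈ 21.48 h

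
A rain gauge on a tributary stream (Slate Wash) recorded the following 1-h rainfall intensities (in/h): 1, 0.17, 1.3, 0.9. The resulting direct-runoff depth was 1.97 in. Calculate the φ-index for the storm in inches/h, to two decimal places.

φ ≈ 0.41 in/h

Only the 3 blocks with intensity above φ contribute runoff: 1, 1.3, 0.9 in/h.
Σ(I−φ)·Δt = d  ⇒  (1+1.3+0.9 − 3φ)·1 = 1.97
φ = (3.200 − 1.97/1) / 3 = 0.41 in/h.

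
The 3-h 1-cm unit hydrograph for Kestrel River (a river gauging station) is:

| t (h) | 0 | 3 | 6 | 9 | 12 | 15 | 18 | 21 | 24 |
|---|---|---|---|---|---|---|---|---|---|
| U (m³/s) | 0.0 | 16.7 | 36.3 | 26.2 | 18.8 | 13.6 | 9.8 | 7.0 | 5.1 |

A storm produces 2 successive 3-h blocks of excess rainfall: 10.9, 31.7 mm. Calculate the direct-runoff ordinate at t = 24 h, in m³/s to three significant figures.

Q ≈ 27.7 m³/s

By discrete convolution, Q_j = Σ (P_i / 10 mm) · U_{j−i}.
At t = 24 h (j=8): Q = (10.9/10)·5.1 + (31.7/10)·7.0 = 27.7 m³/s.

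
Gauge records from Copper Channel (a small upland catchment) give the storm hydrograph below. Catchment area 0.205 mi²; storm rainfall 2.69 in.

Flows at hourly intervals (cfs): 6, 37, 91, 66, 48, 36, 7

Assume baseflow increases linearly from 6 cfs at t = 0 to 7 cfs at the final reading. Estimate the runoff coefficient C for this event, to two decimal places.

C ≈ 0.69

ΣQ_DR = 245.5 cfs; V = ΣQ_DR·Δt = 8.838 × 10^5 ft³.
Runoff depth d = V / A = 1.856 in.
C = d / P = 1.856 / 2.69 = 0.69.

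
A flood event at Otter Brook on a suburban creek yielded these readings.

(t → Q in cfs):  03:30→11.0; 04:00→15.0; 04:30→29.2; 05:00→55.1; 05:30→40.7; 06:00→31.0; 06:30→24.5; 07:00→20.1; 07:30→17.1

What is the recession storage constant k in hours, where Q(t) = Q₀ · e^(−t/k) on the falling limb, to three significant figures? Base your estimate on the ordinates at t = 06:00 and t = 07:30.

k ≈ 2.52 h

On the falling limb, Q drops from 31.0 to 17.1 cfs between t = 06:00 and t = 07:30 (Δt = 1.5 h).
k = −Δt / ln(Q₂/Q₁) = −1.5 / ln(17.1/31.0) = 2.52 h.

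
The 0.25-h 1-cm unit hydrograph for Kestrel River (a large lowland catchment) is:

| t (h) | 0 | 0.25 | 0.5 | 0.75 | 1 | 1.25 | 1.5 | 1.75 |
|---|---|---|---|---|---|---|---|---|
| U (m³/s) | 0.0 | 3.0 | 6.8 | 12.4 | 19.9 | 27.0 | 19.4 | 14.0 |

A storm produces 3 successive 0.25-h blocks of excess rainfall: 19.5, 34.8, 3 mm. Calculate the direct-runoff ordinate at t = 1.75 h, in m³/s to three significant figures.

Q ≈ 103 m³/s

By discrete convolution, Q_j = Σ (P_i / 10 mm) · U_{j−i}.
At t = 1.75 h (j=7): Q = (19.5/10)·14.0 + (34.8/10)·19.4 + (3/10)·27.0 = 103 m³/s.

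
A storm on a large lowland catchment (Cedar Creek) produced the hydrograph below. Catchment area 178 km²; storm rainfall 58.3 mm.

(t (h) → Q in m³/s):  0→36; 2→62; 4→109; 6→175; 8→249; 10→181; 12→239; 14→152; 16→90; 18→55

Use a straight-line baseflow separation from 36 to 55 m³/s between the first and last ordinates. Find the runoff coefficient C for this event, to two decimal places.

C ≈ 0.62

ΣQ_DR = 893.0 m³/s; V = ΣQ_DR·Δt = 6.430 × 10^6 m³.
Runoff depth d = V / A = 36.12 mm.
C = d / P = 36.12 / 58.3 = 0.62.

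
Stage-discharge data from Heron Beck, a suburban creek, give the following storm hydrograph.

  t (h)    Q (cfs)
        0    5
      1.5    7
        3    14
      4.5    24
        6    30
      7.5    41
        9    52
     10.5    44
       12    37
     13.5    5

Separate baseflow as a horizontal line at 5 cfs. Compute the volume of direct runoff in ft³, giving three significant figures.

V ≈ 1.13 × 10^6 ft³

Direct-runoff ordinates (Q − Q_b): 0.0, 2.0, 9.0, 19.0, 25.0, 36.0, 47.0, 39.0, 32.0, 0.0 cfs.
ΣQ_DR = 209.0 cfs.
With Δt = 1.5 h = 5400 s, V = ΣQ_DR · Δt = 209.0 × 5400 = 1.13 × 10^6 ft³.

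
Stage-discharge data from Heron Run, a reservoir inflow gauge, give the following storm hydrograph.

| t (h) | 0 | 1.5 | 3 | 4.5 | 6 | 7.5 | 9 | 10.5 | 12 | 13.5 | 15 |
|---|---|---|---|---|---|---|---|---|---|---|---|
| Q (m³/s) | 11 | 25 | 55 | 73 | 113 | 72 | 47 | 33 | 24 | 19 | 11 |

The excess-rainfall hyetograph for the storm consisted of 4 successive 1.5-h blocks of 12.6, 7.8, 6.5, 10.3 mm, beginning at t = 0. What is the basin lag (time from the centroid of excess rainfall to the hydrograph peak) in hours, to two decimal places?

Centroid of excess rainfall: t_c = Σ P_i·t̄_i / ΣP_i = 2.8347 h (block centres at 0.75, 2.25, 3.75, 5.25 h).
Hydrograph peak occurs at t = 6 h, so basin lag t_L = 6 − 2.8347 = 3.17 h.

t_L ≈ 3.17 h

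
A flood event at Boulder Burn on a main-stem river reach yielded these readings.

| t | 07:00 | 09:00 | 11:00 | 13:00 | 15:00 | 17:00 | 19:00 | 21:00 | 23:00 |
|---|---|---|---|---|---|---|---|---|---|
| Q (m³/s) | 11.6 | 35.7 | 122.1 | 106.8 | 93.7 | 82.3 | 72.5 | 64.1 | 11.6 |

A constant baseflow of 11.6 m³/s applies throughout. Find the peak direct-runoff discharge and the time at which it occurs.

Subtracting baseflow gives direct-runoff ordinates: 0.0, 24.1, 110.5, 95.2, 82.1, 70.7, 60.9, 52.5, 0.0 m³/s.
The maximum is 110.5 m³/s, occurring at the reading for t = 11:00.

Q_p = 110.5 m³/s at t = 11:00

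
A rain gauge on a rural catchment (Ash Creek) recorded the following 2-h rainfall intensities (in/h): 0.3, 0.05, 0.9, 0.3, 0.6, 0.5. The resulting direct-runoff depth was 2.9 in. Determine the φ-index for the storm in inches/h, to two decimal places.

φ ≈ 0.23 in/h

Only the 5 blocks with intensity above φ contribute runoff: 0.3, 0.9, 0.3, 0.6, 0.5 in/h.
Σ(I−φ)·Δt = d  ⇒  (0.3+0.9+0.3+0.6+0.5 − 5φ)·2 = 2.9
φ = (2.600 − 2.9/2) / 5 = 0.23 in/h.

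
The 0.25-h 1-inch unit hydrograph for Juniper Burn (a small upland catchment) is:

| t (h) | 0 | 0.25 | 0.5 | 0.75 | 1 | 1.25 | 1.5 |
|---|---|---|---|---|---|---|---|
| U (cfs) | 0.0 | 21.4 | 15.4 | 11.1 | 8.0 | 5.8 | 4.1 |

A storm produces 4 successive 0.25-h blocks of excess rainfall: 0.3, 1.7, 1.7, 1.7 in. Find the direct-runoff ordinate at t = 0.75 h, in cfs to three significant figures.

Q ≈ 65.9 cfs

By discrete convolution, Q_j = Σ (P_i / 1 in) · U_{j−i}.
At t = 0.75 h (j=3): Q = (0.3/1)·11.1 + (1.7/1)·15.4 + (1.7/1)·21.4 + (1.7/1)·0.0 = 65.9 cfs.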